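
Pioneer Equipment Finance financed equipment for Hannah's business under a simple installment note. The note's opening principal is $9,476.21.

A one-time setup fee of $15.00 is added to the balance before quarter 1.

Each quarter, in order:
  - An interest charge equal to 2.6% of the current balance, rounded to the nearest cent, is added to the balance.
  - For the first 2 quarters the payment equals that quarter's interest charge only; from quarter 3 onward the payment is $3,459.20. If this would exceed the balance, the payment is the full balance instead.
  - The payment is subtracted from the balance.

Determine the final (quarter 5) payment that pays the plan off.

Quarter 1: $9,491.21 +$246.77 interest = $9,737.98; pay $246.77 → $9,491.21
Quarter 2: $9,491.21 +$246.77 interest = $9,737.98; pay $246.77 → $9,491.21
Quarter 3: $9,491.21 +$246.77 interest = $9,737.98; pay $3,459.20 → $6,278.78
Quarter 4: $6,278.78 +$163.25 interest = $6,442.03; pay $3,459.20 → $2,982.83
Quarter 5: $2,982.83 +$77.55 interest = $3,060.38; pay $3,060.38 → $0.00

$3,060.38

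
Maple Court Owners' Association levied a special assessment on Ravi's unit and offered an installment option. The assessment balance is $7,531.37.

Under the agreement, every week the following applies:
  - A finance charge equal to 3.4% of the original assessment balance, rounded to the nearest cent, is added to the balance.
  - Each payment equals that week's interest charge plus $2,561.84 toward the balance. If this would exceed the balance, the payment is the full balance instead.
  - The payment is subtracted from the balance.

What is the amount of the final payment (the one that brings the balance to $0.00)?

# | Opening | Interest | Payment | End bal
1 | $7,531.37 | $256.07 | $2,817.91 | $4,969.53
2 | $4,969.53 | $256.07 | $2,817.91 | $2,407.69
3 | $2,407.69 | $256.07 | $2,663.76 | $0.00

$2,663.76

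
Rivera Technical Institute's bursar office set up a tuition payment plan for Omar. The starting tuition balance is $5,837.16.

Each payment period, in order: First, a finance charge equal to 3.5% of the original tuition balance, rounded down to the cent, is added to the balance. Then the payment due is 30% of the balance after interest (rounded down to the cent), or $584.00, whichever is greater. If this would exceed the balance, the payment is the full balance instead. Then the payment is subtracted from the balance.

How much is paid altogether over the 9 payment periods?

Payment period 1: opening $5,837.16; interest $204.30 → $6,041.46; payment $1,812.43; balance $4,229.03
Payment period 2: opening $4,229.03; interest $204.30 → $4,433.33; payment $1,329.99; balance $3,103.34
Payment period 3: opening $3,103.34; interest $204.30 → $3,307.64; payment $992.29; balance $2,315.35
Payment period 4: opening $2,315.35; interest $204.30 → $2,519.65; payment $755.89; balance $1,763.76
Payment period 5: opening $1,763.76; interest $204.30 → $1,968.06; payment $590.41; balance $1,377.65
Payment period 6: opening $1,377.65; interest $204.30 → $1,581.95; payment $584.00; balance $997.95
Payment period 7: opening $997.95; interest $204.30 → $1,202.25; payment $584.00; balance $618.25
Payment period 8: opening $618.25; interest $204.30 → $822.55; payment $584.00; balance $238.55
Payment period 9: opening $238.55; interest $204.30 → $442.85; payment $442.85; balance $0.00
Total paid: $7,675.86

$7,675.86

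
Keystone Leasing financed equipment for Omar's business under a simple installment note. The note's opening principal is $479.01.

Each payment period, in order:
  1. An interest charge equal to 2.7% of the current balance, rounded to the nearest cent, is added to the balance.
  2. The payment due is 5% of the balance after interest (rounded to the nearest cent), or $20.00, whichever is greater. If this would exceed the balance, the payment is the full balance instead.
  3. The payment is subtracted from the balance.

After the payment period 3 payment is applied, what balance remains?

# | Opening | Interest | Payment | End bal
1 | $479.01 | $12.93 | $24.60 | $467.34
2 | $467.34 | $12.62 | $24.00 | $455.96
3 | $455.96 | $12.31 | $23.41 | $444.86

$444.86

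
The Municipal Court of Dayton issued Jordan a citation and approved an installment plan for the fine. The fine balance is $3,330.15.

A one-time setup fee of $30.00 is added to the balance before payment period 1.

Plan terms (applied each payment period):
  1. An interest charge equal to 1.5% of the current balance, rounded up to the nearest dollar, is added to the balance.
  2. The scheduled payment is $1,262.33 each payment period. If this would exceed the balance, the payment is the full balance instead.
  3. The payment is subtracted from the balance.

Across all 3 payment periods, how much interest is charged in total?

Payment period 1: $3,360.15 +$51.00 interest = $3,411.15; pay $1,262.33 → $2,148.82
Payment period 2: $2,148.82 +$33.00 interest = $2,181.82; pay $1,262.33 → $919.49
Payment period 3: $919.49 +$14.00 interest = $933.49; pay $933.49 → $0.00
Total interest: $51.00 + $33.00 + $14.00 = $98.00

$98.00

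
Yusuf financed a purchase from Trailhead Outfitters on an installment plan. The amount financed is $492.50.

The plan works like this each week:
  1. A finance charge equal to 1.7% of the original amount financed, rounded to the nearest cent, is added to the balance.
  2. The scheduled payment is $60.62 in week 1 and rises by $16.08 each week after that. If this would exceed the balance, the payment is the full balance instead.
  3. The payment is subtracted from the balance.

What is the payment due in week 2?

$76.70

Week 1: $492.50 +$8.37 interest = $500.87; pay $60.62 → $440.25
Week 2: $440.25 +$8.37 interest = $448.62; pay $76.70 → $371.92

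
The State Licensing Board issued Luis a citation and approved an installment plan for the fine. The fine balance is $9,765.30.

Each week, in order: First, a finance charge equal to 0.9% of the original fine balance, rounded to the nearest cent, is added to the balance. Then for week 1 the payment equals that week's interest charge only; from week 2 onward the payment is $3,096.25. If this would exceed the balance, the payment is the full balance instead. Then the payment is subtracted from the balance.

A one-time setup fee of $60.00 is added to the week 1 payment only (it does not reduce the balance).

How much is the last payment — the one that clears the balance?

$828.11

# | Opening | Interest | Payment | Fee | End bal
1 | $9,765.30 | $87.89 | $87.89 | $60.00 | $9,765.30
2 | $9,765.30 | $87.89 | $3,096.25 | — | $6,756.94
3 | $6,756.94 | $87.89 | $3,096.25 | — | $3,748.58
4 | $3,748.58 | $87.89 | $3,096.25 | — | $740.22
5 | $740.22 | $87.89 | $828.11 | — | $0.00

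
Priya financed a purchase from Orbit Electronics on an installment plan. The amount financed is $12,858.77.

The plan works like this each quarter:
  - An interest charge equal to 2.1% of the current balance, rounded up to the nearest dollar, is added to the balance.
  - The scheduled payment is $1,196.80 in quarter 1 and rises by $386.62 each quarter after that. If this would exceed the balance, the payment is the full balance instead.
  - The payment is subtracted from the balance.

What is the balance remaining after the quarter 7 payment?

# | Opening | Interest | Payment | End bal
1 | $12,858.77 | $271.00 | $1,196.80 | $11,932.97
2 | $11,932.97 | $251.00 | $1,583.42 | $10,600.55
3 | $10,600.55 | $223.00 | $1,970.04 | $8,853.51
4 | $8,853.51 | $186.00 | $2,356.66 | $6,682.85
5 | $6,682.85 | $141.00 | $2,743.28 | $4,080.57
6 | $4,080.57 | $86.00 | $3,129.90 | $1,036.67
7 | $1,036.67 | $22.00 | $1,058.67 | $0.00

$0.00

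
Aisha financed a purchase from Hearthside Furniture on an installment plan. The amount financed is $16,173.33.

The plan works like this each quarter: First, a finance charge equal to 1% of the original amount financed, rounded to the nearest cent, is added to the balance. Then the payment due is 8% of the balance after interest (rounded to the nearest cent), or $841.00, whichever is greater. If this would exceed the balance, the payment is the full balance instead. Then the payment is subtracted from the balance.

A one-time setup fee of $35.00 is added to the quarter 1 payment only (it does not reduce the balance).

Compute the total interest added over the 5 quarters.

Quarter 1: opening $16,173.33; interest $161.73 → $16,335.06; payment $1,306.80 (+ $35.00 fee); balance $15,028.26
Quarter 2: opening $15,028.26; interest $161.73 → $15,189.99; payment $1,215.20; balance $13,974.79
Quarter 3: opening $13,974.79; interest $161.73 → $14,136.52; payment $1,130.92; balance $13,005.60
Quarter 4: opening $13,005.60; interest $161.73 → $13,167.33; payment $1,053.39; balance $12,113.94
Quarter 5: opening $12,113.94; interest $161.73 → $12,275.67; payment $982.05; balance $11,293.62
Total interest: $161.73 + $161.73 + $161.73 + $161.73 + $161.73 = $808.65

$808.65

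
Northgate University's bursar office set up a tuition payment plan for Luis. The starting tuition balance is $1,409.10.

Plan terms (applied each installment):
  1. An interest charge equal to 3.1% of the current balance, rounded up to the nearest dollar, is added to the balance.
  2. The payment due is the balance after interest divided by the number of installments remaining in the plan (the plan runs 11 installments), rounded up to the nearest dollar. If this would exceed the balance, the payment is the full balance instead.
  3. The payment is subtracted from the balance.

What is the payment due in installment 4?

Installment 1: $1,409.10 +$44.00 interest = $1,453.10; pay $133.00 → $1,320.10
Installment 2: $1,320.10 +$41.00 interest = $1,361.10; pay $137.00 → $1,224.10
Installment 3: $1,224.10 +$38.00 interest = $1,262.10; pay $141.00 → $1,121.10
Installment 4: $1,121.10 +$35.00 interest = $1,156.10; pay $145.00 → $1,011.10

$145.00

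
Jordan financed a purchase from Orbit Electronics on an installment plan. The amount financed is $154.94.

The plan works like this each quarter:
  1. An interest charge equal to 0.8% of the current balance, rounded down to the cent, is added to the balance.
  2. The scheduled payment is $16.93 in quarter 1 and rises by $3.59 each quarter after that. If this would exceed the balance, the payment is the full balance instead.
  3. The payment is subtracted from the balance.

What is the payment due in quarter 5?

$31.29

Quarter 1: $154.94 +$1.23 interest = $156.17; pay $16.93 → $139.24
Quarter 2: $139.24 +$1.11 interest = $140.35; pay $20.52 → $119.83
Quarter 3: $119.83 +$0.95 interest = $120.78; pay $24.11 → $96.67
Quarter 4: $96.67 +$0.77 interest = $97.44; pay $27.70 → $69.74
Quarter 5: $69.74 +$0.55 interest = $70.29; pay $31.29 → $39.00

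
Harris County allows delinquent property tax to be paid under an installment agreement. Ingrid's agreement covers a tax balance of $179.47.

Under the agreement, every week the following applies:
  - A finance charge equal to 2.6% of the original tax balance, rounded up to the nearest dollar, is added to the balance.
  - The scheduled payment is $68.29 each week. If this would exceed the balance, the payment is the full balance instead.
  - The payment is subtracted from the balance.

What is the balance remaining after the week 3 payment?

# | Opening | Interest | Payment | End bal
1 | $179.47 | $5.00 | $68.29 | $116.18
2 | $116.18 | $5.00 | $68.29 | $52.89
3 | $52.89 | $5.00 | $57.89 | $0.00

$0.00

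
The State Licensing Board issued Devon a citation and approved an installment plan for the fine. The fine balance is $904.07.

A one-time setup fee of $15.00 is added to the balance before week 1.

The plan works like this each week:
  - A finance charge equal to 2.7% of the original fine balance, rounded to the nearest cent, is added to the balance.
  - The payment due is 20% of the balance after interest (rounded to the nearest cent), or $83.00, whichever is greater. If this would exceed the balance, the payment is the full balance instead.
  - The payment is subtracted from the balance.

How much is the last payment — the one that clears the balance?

$39.68

# | Opening | Interest | Payment | End bal
1 | $919.07 | $24.41 | $188.70 | $754.78
2 | $754.78 | $24.41 | $155.84 | $623.35
3 | $623.35 | $24.41 | $129.55 | $518.21
4 | $518.21 | $24.41 | $108.52 | $434.10
5 | $434.10 | $24.41 | $91.70 | $366.81
6 | $366.81 | $24.41 | $83.00 | $308.22
7 | $308.22 | $24.41 | $83.00 | $249.63
8 | $249.63 | $24.41 | $83.00 | $191.04
9 | $191.04 | $24.41 | $83.00 | $132.45
10 | $132.45 | $24.41 | $83.00 | $73.86
11 | $73.86 | $24.41 | $83.00 | $15.27
12 | $15.27 | $24.41 | $39.68 | $0.00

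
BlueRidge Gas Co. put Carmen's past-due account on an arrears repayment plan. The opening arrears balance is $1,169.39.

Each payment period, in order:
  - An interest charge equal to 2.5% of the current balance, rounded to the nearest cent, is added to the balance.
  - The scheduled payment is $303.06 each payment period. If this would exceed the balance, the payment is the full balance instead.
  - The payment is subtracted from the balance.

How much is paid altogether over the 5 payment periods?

# | Opening | Interest | Payment | End bal
1 | $1,169.39 | $29.23 | $303.06 | $895.56
2 | $895.56 | $22.39 | $303.06 | $614.89
3 | $614.89 | $15.37 | $303.06 | $327.20
4 | $327.20 | $8.18 | $303.06 | $32.32
5 | $32.32 | $0.81 | $33.13 | $0.00
Total paid: $1,245.37

$1,245.37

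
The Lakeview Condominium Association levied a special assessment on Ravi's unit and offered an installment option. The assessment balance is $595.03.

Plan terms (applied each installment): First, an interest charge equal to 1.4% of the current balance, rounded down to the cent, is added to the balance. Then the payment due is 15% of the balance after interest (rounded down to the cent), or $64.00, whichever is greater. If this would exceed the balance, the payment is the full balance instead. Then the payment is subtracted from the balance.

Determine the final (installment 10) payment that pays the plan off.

$16.63

Installment 1: $595.03 +$8.33 interest = $603.36; pay $90.50 → $512.86
Installment 2: $512.86 +$7.18 interest = $520.04; pay $78.00 → $442.04
Installment 3: $442.04 +$6.18 interest = $448.22; pay $67.23 → $380.99
Installment 4: $380.99 +$5.33 interest = $386.32; pay $64.00 → $322.32
Installment 5: $322.32 +$4.51 interest = $326.83; pay $64.00 → $262.83
Installment 6: $262.83 +$3.67 interest = $266.50; pay $64.00 → $202.50
Installment 7: $202.50 +$2.83 interest = $205.33; pay $64.00 → $141.33
Installment 8: $141.33 +$1.97 interest = $143.30; pay $64.00 → $79.30
Installment 9: $79.30 +$1.11 interest = $80.41; pay $64.00 → $16.41
Installment 10: $16.41 +$0.22 interest = $16.63; pay $16.63 → $0.00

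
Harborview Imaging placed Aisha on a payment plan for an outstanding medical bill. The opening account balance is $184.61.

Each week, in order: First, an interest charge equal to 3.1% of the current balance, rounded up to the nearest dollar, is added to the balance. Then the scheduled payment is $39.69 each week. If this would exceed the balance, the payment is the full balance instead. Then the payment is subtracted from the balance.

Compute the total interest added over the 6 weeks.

$21.00

Week 1: $184.61 +$6.00 interest = $190.61; pay $39.69 → $150.92
Week 2: $150.92 +$5.00 interest = $155.92; pay $39.69 → $116.23
Week 3: $116.23 +$4.00 interest = $120.23; pay $39.69 → $80.54
Week 4: $80.54 +$3.00 interest = $83.54; pay $39.69 → $43.85
Week 5: $43.85 +$2.00 interest = $45.85; pay $39.69 → $6.16
Week 6: $6.16 +$1.00 interest = $7.16; pay $7.16 → $0.00
Total interest: $6.00 + $5.00 + $4.00 + $3.00 + $2.00 + $1.00 = $21.00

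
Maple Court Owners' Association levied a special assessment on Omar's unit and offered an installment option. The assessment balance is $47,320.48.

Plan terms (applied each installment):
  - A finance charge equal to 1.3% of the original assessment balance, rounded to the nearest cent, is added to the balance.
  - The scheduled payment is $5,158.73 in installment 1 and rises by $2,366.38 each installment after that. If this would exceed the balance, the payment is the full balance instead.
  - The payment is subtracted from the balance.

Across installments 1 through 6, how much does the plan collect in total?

$51,011.50

Installment 1: opening $47,320.48; interest $615.17 → $47,935.65; payment $5,158.73; balance $42,776.92
Installment 2: opening $42,776.92; interest $615.17 → $43,392.09; payment $7,525.11; balance $35,866.98
Installment 3: opening $35,866.98; interest $615.17 → $36,482.15; payment $9,891.49; balance $26,590.66
Installment 4: opening $26,590.66; interest $615.17 → $27,205.83; payment $12,257.87; balance $14,947.96
Installment 5: opening $14,947.96; interest $615.17 → $15,563.13; payment $14,624.25; balance $938.88
Installment 6: opening $938.88; interest $615.17 → $1,554.05; payment $1,554.05; balance $0.00
Total paid: $51,011.50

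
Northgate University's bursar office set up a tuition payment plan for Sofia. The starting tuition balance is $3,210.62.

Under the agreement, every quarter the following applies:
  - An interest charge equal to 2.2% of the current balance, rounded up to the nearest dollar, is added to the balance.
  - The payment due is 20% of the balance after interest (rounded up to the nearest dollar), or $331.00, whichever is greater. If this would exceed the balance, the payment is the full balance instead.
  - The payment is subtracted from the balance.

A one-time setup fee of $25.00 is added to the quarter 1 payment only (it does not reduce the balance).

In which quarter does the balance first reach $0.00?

9

# | Opening | Interest | Payment | Fee | End bal
1 | $3,210.62 | $71.00 | $657.00 | $25.00 | $2,624.62
2 | $2,624.62 | $58.00 | $537.00 | — | $2,145.62
3 | $2,145.62 | $48.00 | $439.00 | — | $1,754.62
4 | $1,754.62 | $39.00 | $359.00 | — | $1,434.62
5 | $1,434.62 | $32.00 | $331.00 | — | $1,135.62
6 | $1,135.62 | $25.00 | $331.00 | — | $829.62
7 | $829.62 | $19.00 | $331.00 | — | $517.62
8 | $517.62 | $12.00 | $331.00 | — | $198.62
9 | $198.62 | $5.00 | $203.62 | — | $0.00
Balance reaches $0.00 in quarter 9.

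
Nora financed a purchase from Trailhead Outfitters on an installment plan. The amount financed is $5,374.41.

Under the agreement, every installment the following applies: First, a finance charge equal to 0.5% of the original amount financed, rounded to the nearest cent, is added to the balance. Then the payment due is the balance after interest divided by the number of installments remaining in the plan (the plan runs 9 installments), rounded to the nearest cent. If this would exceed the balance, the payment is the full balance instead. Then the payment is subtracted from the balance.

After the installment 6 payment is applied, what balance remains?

$1,871.73

Installment 1: opening $5,374.41; interest $26.87 → $5,401.28; payment $600.14; balance $4,801.14
Installment 2: opening $4,801.14; interest $26.87 → $4,828.01; payment $603.50; balance $4,224.51
Installment 3: opening $4,224.51; interest $26.87 → $4,251.38; payment $607.34; balance $3,644.04
Installment 4: opening $3,644.04; interest $26.87 → $3,670.91; payment $611.82; balance $3,059.09
Installment 5: opening $3,059.09; interest $26.87 → $3,085.96; payment $617.19; balance $2,468.77
Installment 6: opening $2,468.77; interest $26.87 → $2,495.64; payment $623.91; balance $1,871.73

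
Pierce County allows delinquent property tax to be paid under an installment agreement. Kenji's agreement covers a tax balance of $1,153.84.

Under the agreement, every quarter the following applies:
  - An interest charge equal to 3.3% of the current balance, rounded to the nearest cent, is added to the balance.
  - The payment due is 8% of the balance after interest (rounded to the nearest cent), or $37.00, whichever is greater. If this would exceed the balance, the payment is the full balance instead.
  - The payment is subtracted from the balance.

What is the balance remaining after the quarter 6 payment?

Quarter 1: $1,153.84 +$38.08 interest = $1,191.92; pay $95.35 → $1,096.57
Quarter 2: $1,096.57 +$36.19 interest = $1,132.76; pay $90.62 → $1,042.14
Quarter 3: $1,042.14 +$34.39 interest = $1,076.53; pay $86.12 → $990.41
Quarter 4: $990.41 +$32.68 interest = $1,023.09; pay $81.85 → $941.24
Quarter 5: $941.24 +$31.06 interest = $972.30; pay $77.78 → $894.52
Quarter 6: $894.52 +$29.52 interest = $924.04; pay $73.92 → $850.12

$850.12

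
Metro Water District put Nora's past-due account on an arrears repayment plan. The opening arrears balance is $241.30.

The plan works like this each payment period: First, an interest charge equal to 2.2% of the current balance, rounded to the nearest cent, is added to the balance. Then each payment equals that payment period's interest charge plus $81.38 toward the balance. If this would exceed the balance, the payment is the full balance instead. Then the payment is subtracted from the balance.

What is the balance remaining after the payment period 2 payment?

$78.54

Payment period 1: opening $241.30; interest $5.31 → $246.61; payment $86.69; balance $159.92
Payment period 2: opening $159.92; interest $3.52 → $163.44; payment $84.90; balance $78.54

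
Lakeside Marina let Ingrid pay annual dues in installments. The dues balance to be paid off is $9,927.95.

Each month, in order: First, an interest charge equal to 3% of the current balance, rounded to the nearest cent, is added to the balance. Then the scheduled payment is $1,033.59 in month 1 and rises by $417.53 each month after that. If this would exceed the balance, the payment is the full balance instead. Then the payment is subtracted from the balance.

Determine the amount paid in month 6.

$1,770.89

Month 1: opening $9,927.95; interest $297.84 → $10,225.79; payment $1,033.59; balance $9,192.20
Month 2: opening $9,192.20; interest $275.77 → $9,467.97; payment $1,451.12; balance $8,016.85
Month 3: opening $8,016.85; interest $240.51 → $8,257.36; payment $1,868.65; balance $6,388.71
Month 4: opening $6,388.71; interest $191.66 → $6,580.37; payment $2,286.18; balance $4,294.19
Month 5: opening $4,294.19; interest $128.83 → $4,423.02; payment $2,703.71; balance $1,719.31
Month 6: opening $1,719.31; interest $51.58 → $1,770.89; payment $1,770.89; balance $0.00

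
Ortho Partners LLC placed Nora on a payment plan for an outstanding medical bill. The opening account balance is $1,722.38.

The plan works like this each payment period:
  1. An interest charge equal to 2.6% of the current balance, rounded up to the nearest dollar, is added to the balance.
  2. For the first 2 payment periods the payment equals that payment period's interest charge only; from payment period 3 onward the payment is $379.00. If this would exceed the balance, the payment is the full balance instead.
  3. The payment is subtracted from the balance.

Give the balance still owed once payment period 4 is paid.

$1,046.38

Payment period 1: opening $1,722.38; interest $45.00 → $1,767.38; payment $45.00; balance $1,722.38
Payment period 2: opening $1,722.38; interest $45.00 → $1,767.38; payment $45.00; balance $1,722.38
Payment period 3: opening $1,722.38; interest $45.00 → $1,767.38; payment $379.00; balance $1,388.38
Payment period 4: opening $1,388.38; interest $37.00 → $1,425.38; payment $379.00; balance $1,046.38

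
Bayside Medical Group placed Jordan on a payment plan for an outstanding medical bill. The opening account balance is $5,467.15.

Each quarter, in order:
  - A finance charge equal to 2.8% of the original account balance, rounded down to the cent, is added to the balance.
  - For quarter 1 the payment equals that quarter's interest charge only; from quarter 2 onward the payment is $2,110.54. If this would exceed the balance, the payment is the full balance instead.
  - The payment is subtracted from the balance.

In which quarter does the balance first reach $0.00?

# | Opening | Interest | Payment | End bal
1 | $5,467.15 | $153.08 | $153.08 | $5,467.15
2 | $5,467.15 | $153.08 | $2,110.54 | $3,509.69
3 | $3,509.69 | $153.08 | $2,110.54 | $1,552.23
4 | $1,552.23 | $153.08 | $1,705.31 | $0.00
Balance reaches $0.00 in quarter 4.

4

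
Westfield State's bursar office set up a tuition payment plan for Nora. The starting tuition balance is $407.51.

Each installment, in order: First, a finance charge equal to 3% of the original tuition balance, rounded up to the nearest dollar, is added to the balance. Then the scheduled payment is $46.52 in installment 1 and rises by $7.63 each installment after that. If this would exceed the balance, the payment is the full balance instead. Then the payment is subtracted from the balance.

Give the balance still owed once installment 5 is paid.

$163.61

# | Opening | Interest | Payment | End bal
1 | $407.51 | $13.00 | $46.52 | $373.99
2 | $373.99 | $13.00 | $54.15 | $332.84
3 | $332.84 | $13.00 | $61.78 | $284.06
4 | $284.06 | $13.00 | $69.41 | $227.65
5 | $227.65 | $13.00 | $77.04 | $163.61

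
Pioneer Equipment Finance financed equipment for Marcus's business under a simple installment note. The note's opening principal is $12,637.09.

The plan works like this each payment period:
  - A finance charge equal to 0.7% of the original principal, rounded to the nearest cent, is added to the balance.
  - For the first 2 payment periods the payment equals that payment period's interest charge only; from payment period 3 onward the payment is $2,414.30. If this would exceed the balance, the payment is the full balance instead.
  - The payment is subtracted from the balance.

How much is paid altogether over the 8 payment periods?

$13,344.77

Payment period 1: $12,637.09 +$88.46 interest = $12,725.55; pay $88.46 → $12,637.09
Payment period 2: $12,637.09 +$88.46 interest = $12,725.55; pay $88.46 → $12,637.09
Payment period 3: $12,637.09 +$88.46 interest = $12,725.55; pay $2,414.30 → $10,311.25
Payment period 4: $10,311.25 +$88.46 interest = $10,399.71; pay $2,414.30 → $7,985.41
Payment period 5: $7,985.41 +$88.46 interest = $8,073.87; pay $2,414.30 → $5,659.57
Payment period 6: $5,659.57 +$88.46 interest = $5,748.03; pay $2,414.30 → $3,333.73
Payment period 7: $3,333.73 +$88.46 interest = $3,422.19; pay $2,414.30 → $1,007.89
Payment period 8: $1,007.89 +$88.46 interest = $1,096.35; pay $1,096.35 → $0.00
Total paid: $13,344.77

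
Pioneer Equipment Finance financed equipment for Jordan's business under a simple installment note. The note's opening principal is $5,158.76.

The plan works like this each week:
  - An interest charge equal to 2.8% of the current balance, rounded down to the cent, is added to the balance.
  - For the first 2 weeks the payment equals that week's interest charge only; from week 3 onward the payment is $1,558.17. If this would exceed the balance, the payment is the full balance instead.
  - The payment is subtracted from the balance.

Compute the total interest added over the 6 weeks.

$624.67

Week 1: $5,158.76 +$144.44 interest = $5,303.20; pay $144.44 → $5,158.76
Week 2: $5,158.76 +$144.44 interest = $5,303.20; pay $144.44 → $5,158.76
Week 3: $5,158.76 +$144.44 interest = $5,303.20; pay $1,558.17 → $3,745.03
Week 4: $3,745.03 +$104.86 interest = $3,849.89; pay $1,558.17 → $2,291.72
Week 5: $2,291.72 +$64.16 interest = $2,355.88; pay $1,558.17 → $797.71
Week 6: $797.71 +$22.33 interest = $820.04; pay $820.04 → $0.00
Total interest: $144.44 + $144.44 + $144.44 + $104.86 + $64.16 + $22.33 = $624.67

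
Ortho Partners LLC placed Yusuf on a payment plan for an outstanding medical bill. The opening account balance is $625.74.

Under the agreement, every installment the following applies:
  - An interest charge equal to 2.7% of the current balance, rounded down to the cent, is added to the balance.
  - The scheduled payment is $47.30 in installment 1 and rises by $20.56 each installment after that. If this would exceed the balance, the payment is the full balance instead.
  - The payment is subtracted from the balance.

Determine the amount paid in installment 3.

$88.42

# | Opening | Interest | Payment | End bal
1 | $625.74 | $16.89 | $47.30 | $595.33
2 | $595.33 | $16.07 | $67.86 | $543.54
3 | $543.54 | $14.67 | $88.42 | $469.79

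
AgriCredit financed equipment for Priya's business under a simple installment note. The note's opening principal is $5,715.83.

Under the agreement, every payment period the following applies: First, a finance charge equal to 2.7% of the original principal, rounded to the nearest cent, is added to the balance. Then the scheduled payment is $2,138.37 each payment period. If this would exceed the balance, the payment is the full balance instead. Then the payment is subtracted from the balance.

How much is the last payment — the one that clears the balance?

Payment period 1: opening $5,715.83; interest $154.33 → $5,870.16; payment $2,138.37; balance $3,731.79
Payment period 2: opening $3,731.79; interest $154.33 → $3,886.12; payment $2,138.37; balance $1,747.75
Payment period 3: opening $1,747.75; interest $154.33 → $1,902.08; payment $1,902.08; balance $0.00

$1,902.08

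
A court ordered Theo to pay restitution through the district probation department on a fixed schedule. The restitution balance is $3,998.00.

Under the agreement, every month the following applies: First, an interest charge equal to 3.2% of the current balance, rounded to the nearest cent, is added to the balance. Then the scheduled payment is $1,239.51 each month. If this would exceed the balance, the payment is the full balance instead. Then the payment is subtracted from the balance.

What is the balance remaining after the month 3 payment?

# | Opening | Interest | Payment | End bal
1 | $3,998.00 | $127.94 | $1,239.51 | $2,886.43
2 | $2,886.43 | $92.37 | $1,239.51 | $1,739.29
3 | $1,739.29 | $55.66 | $1,239.51 | $555.44

$555.44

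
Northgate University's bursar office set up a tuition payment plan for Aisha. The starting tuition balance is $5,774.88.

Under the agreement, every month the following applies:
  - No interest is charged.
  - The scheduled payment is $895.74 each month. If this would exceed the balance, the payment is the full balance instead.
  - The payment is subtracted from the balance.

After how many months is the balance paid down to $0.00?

Month 1: $5,774.88 − $895.74 → $4,879.14
Month 2: $4,879.14 − $895.74 → $3,983.40
Month 3: $3,983.40 − $895.74 → $3,087.66
Month 4: $3,087.66 − $895.74 → $2,191.92
Month 5: $2,191.92 − $895.74 → $1,296.18
Month 6: $1,296.18 − $895.74 → $400.44
Month 7: $400.44 − $400.44 → $0.00
Balance reaches $0.00 in month 7.

7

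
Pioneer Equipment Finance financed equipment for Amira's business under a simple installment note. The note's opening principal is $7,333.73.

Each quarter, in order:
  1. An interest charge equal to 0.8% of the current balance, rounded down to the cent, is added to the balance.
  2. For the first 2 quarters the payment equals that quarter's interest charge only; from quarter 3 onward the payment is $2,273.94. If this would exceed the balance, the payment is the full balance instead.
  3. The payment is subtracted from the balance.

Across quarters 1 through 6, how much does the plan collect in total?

Quarter 1: opening $7,333.73; interest $58.66 → $7,392.39; payment $58.66; balance $7,333.73
Quarter 2: opening $7,333.73; interest $58.66 → $7,392.39; payment $58.66; balance $7,333.73
Quarter 3: opening $7,333.73; interest $58.66 → $7,392.39; payment $2,273.94; balance $5,118.45
Quarter 4: opening $5,118.45; interest $40.94 → $5,159.39; payment $2,273.94; balance $2,885.45
Quarter 5: opening $2,885.45; interest $23.08 → $2,908.53; payment $2,273.94; balance $634.59
Quarter 6: opening $634.59; interest $5.07 → $639.66; payment $639.66; balance $0.00
Total paid: $7,578.80

$7,578.80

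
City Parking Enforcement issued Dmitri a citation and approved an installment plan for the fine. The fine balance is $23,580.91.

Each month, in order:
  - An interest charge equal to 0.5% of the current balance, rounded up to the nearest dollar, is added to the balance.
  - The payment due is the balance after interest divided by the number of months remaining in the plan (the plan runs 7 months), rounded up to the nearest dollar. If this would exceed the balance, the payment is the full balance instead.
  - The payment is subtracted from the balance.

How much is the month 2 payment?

Month 1: opening $23,580.91; interest $118.00 → $23,698.91; payment $3,386.00; balance $20,312.91
Month 2: opening $20,312.91; interest $102.00 → $20,414.91; payment $3,403.00; balance $17,011.91

$3,403.00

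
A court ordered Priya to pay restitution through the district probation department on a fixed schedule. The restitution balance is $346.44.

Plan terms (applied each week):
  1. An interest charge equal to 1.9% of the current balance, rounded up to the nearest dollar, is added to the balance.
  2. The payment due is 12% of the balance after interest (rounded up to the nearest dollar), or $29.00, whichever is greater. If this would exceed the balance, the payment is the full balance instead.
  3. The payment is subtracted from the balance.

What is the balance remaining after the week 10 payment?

Week 1: $346.44 +$7.00 interest = $353.44; pay $43.00 → $310.44
Week 2: $310.44 +$6.00 interest = $316.44; pay $38.00 → $278.44
Week 3: $278.44 +$6.00 interest = $284.44; pay $35.00 → $249.44
Week 4: $249.44 +$5.00 interest = $254.44; pay $31.00 → $223.44
Week 5: $223.44 +$5.00 interest = $228.44; pay $29.00 → $199.44
Week 6: $199.44 +$4.00 interest = $203.44; pay $29.00 → $174.44
Week 7: $174.44 +$4.00 interest = $178.44; pay $29.00 → $149.44
Week 8: $149.44 +$3.00 interest = $152.44; pay $29.00 → $123.44
Week 9: $123.44 +$3.00 interest = $126.44; pay $29.00 → $97.44
Week 10: $97.44 +$2.00 interest = $99.44; pay $29.00 → $70.44

$70.44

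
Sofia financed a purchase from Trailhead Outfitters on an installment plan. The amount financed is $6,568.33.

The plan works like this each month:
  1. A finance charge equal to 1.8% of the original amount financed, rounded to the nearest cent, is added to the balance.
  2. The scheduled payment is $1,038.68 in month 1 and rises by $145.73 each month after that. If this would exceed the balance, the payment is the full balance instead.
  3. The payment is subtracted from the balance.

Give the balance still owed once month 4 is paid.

Month 1: opening $6,568.33; interest $118.23 → $6,686.56; payment $1,038.68; balance $5,647.88
Month 2: opening $5,647.88; interest $118.23 → $5,766.11; payment $1,184.41; balance $4,581.70
Month 3: opening $4,581.70; interest $118.23 → $4,699.93; payment $1,330.14; balance $3,369.79
Month 4: opening $3,369.79; interest $118.23 → $3,488.02; payment $1,475.87; balance $2,012.15

$2,012.15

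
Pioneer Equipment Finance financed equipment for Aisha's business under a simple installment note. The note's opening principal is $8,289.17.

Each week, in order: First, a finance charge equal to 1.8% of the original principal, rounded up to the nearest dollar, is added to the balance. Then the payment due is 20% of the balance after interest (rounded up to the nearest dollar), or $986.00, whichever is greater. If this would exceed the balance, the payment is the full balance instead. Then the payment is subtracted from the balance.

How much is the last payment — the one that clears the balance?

$505.17

Week 1: opening $8,289.17; interest $150.00 → $8,439.17; payment $1,688.00; balance $6,751.17
Week 2: opening $6,751.17; interest $150.00 → $6,901.17; payment $1,381.00; balance $5,520.17
Week 3: opening $5,520.17; interest $150.00 → $5,670.17; payment $1,135.00; balance $4,535.17
Week 4: opening $4,535.17; interest $150.00 → $4,685.17; payment $986.00; balance $3,699.17
Week 5: opening $3,699.17; interest $150.00 → $3,849.17; payment $986.00; balance $2,863.17
Week 6: opening $2,863.17; interest $150.00 → $3,013.17; payment $986.00; balance $2,027.17
Week 7: opening $2,027.17; interest $150.00 → $2,177.17; payment $986.00; balance $1,191.17
Week 8: opening $1,191.17; interest $150.00 → $1,341.17; payment $986.00; balance $355.17
Week 9: opening $355.17; interest $150.00 → $505.17; payment $505.17; balance $0.00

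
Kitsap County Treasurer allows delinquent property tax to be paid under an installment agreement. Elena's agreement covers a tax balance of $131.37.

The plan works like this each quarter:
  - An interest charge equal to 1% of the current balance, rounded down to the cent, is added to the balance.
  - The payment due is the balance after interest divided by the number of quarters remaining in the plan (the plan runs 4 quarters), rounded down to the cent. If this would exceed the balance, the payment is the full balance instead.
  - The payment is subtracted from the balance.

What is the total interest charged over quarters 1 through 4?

Quarter 1: opening $131.37; interest $1.31 → $132.68; payment $33.17; balance $99.51
Quarter 2: opening $99.51; interest $0.99 → $100.50; payment $33.50; balance $67.00
Quarter 3: opening $67.00; interest $0.67 → $67.67; payment $33.83; balance $33.84
Quarter 4: opening $33.84; interest $0.33 → $34.17; payment $34.17; balance $0.00
Total interest: $1.31 + $0.99 + $0.67 + $0.33 = $3.30

$3.30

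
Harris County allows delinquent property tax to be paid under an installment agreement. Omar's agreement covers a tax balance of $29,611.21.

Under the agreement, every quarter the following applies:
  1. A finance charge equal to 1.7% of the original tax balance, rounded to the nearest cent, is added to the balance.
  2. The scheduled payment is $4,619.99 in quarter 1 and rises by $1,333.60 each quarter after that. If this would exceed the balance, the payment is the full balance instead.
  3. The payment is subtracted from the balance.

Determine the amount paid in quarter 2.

$5,953.59

Quarter 1: $29,611.21 +$503.39 interest = $30,114.60; pay $4,619.99 → $25,494.61
Quarter 2: $25,494.61 +$503.39 interest = $25,998.00; pay $5,953.59 → $20,044.41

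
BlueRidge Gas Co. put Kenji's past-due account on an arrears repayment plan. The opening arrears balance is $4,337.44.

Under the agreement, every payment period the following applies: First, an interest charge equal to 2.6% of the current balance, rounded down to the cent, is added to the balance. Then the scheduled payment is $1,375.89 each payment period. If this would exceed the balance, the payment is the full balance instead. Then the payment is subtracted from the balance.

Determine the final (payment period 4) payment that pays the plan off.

Payment period 1: opening $4,337.44; interest $112.77 → $4,450.21; payment $1,375.89; balance $3,074.32
Payment period 2: opening $3,074.32; interest $79.93 → $3,154.25; payment $1,375.89; balance $1,778.36
Payment period 3: opening $1,778.36; interest $46.23 → $1,824.59; payment $1,375.89; balance $448.70
Payment period 4: opening $448.70; interest $11.66 → $460.36; payment $460.36; balance $0.00

$460.36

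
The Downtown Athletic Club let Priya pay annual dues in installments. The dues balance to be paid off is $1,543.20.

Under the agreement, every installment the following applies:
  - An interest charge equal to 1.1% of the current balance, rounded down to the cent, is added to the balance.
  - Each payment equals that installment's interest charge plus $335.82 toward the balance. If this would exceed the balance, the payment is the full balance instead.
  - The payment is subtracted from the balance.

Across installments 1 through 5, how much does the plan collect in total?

$1,591.11

Installment 1: $1,543.20 +$16.97 interest = $1,560.17; pay $352.79 → $1,207.38
Installment 2: $1,207.38 +$13.28 interest = $1,220.66; pay $349.10 → $871.56
Installment 3: $871.56 +$9.58 interest = $881.14; pay $345.40 → $535.74
Installment 4: $535.74 +$5.89 interest = $541.63; pay $341.71 → $199.92
Installment 5: $199.92 +$2.19 interest = $202.11; pay $202.11 → $0.00
Total paid: $1,591.11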